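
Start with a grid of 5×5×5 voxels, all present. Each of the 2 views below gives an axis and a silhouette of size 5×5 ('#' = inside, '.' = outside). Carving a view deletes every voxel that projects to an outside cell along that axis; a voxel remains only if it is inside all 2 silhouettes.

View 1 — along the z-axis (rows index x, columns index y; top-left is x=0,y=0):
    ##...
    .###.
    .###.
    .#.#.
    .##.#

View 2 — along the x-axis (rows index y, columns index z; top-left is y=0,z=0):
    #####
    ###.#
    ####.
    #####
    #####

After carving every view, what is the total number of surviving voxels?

voxel count = 57

before carving: 125 voxels (5×5×5)
[1] z-view keeps 13 columns → grid now 65
[2] x-view keeps 23 columns → grid now 57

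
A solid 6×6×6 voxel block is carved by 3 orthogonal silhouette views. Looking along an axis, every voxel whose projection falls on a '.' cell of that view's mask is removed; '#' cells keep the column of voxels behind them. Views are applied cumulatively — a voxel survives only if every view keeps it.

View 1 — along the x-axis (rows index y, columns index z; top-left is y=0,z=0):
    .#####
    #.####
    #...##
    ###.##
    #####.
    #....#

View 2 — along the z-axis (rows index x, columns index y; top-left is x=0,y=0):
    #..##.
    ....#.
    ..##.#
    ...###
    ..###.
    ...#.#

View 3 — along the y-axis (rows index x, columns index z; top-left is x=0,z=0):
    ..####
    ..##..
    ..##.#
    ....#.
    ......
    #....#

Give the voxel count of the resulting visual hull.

full grid |V| = 216
  1. axis=0 (YZ plane), |mask|=25  ⇒  voxels=150
  2. axis=2 (XY plane), |mask|=15  ⇒  voxels=62
  3. axis=1 (XZ plane), |mask|=12  ⇒  voxels=22

|visual hull| = 22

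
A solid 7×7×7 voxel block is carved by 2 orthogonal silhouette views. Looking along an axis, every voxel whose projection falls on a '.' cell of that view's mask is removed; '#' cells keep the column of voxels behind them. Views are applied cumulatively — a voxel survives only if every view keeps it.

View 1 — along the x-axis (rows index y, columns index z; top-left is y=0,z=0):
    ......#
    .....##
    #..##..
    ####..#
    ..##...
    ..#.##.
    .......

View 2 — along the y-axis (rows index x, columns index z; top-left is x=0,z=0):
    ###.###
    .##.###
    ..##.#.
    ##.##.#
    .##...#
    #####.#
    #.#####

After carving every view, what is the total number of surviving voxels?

before carving: 343 voxels (7×7×7)
  1. axis=0 (YZ plane), |mask|=16  ⇒  voxels=112
  2. axis=1 (XZ plane), |mask|=34  ⇒  voxels=79

remaining voxels: 79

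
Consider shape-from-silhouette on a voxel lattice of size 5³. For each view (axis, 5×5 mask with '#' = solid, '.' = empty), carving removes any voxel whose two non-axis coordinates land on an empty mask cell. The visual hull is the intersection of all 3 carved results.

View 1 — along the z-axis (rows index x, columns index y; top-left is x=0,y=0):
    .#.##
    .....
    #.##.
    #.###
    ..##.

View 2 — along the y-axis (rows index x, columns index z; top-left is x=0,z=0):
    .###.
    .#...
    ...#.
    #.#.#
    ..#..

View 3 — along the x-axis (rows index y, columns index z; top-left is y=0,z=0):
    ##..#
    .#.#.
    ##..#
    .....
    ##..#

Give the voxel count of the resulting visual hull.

before carving: 125 voxels (5×5×5)
step 1: project along z, AND mask (12/25) → |grid| = 60
step 2: project along y, AND mask (9/25) → |grid| = 26
step 3: project along x, AND mask (11/25) → |grid| = 9

9 voxels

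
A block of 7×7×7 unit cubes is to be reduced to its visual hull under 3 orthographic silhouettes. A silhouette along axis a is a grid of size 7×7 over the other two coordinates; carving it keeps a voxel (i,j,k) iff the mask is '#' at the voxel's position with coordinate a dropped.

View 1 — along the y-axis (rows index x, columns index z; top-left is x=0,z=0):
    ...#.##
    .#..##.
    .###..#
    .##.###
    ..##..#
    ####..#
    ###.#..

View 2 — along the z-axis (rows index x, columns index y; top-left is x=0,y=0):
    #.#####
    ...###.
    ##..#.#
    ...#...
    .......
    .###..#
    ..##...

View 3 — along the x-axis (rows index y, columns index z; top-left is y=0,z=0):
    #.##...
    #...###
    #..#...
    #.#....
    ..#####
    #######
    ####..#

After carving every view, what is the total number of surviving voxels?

before carving: 343 voxels (7×7×7)
after view 1 [y-axis, 27 of 49 cells solid] → remaining = 189
after view 2 [z-axis, 20 of 49 cells solid] → remaining = 76
after view 3 [x-axis, 28 of 49 cells solid] → remaining = 40

remaining voxels: 40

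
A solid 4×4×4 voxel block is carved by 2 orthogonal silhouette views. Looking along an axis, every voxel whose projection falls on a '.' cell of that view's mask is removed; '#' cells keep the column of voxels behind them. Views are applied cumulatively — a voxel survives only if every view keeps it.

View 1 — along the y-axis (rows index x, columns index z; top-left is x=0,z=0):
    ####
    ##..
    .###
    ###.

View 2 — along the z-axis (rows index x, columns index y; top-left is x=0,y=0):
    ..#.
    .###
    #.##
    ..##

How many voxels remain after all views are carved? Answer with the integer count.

25 voxels

before carving: 64 voxels (4×4×4)
  1. axis=1 (XZ plane), |mask|=12  ⇒  voxels=48
  2. axis=2 (XY plane), |mask|=9  ⇒  voxels=25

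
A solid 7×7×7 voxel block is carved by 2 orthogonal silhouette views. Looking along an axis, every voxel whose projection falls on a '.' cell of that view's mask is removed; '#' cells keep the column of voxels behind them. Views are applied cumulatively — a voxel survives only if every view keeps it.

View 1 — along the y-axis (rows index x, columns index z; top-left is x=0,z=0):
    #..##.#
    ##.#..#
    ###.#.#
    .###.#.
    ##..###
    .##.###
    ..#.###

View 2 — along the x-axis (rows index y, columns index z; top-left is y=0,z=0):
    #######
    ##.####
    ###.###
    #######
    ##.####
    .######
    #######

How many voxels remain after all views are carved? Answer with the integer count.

full grid |V| = 343
step 1: project along y, AND mask (31/49) → |grid| = 217
step 2: project along x, AND mask (45/49) → |grid| = 202

remaining voxels: 202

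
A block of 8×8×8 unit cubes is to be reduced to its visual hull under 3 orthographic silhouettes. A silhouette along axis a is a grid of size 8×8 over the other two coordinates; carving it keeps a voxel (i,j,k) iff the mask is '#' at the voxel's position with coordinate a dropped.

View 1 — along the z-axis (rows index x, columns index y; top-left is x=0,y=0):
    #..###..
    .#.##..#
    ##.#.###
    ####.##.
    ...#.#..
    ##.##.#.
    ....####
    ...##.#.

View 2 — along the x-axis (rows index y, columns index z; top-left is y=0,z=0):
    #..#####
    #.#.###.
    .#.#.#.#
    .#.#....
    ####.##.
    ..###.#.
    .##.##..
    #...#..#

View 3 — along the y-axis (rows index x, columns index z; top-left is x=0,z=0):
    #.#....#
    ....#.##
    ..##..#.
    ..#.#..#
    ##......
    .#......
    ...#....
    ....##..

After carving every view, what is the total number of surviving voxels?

before carving: 512 voxels (8×8×8)
step 1: project along z, AND mask (34/64) → |grid| = 272
step 2: project along x, AND mask (34/64) → |grid| = 141
step 3: project along y, AND mask (18/64) → |grid| = 37

voxel count = 37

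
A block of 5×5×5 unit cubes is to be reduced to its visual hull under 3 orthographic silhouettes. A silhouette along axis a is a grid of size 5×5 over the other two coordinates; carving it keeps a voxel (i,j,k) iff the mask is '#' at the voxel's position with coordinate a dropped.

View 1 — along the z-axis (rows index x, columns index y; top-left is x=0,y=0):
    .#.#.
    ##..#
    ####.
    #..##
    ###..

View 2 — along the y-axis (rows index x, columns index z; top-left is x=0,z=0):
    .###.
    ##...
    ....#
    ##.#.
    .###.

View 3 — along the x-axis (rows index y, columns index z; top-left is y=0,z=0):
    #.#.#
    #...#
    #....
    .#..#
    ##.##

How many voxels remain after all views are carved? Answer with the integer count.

full grid |V| = 125
carve view 1 (along z, XY-mask fill 15/25): 75 voxels remain
carve view 2 (along y, XZ-mask fill 12/25): 34 voxels remain
carve view 3 (along x, YZ-mask fill 12/25): 14 voxels remain

14 voxels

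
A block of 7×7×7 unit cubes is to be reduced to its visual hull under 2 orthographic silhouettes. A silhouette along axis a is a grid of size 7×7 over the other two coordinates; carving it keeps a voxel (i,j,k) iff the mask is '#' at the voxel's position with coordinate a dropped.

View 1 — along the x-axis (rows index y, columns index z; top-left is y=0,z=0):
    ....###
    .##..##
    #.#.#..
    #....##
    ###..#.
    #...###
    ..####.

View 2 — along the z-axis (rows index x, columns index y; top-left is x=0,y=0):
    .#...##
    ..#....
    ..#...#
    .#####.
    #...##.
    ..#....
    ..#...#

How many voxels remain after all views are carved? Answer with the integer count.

full grid |V| = 343
after view 1 [x-axis, 25 of 49 cells solid] → remaining = 175
after view 2 [z-axis, 17 of 49 cells solid] → remaining = 61

voxel count = 61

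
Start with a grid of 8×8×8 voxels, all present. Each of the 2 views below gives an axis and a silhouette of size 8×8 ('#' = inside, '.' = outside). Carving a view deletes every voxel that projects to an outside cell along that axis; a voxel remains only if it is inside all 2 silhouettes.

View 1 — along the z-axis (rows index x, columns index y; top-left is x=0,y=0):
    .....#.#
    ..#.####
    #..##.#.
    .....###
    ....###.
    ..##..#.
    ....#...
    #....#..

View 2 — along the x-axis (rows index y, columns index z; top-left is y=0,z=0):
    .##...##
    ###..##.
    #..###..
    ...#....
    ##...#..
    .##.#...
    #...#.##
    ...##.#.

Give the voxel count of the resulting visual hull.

initial block: 8^3 = 512
after view 1 [z-axis, 23 of 64 cells solid] → remaining = 184
after view 2 [x-axis, 27 of 64 cells solid] → remaining = 74

74 voxels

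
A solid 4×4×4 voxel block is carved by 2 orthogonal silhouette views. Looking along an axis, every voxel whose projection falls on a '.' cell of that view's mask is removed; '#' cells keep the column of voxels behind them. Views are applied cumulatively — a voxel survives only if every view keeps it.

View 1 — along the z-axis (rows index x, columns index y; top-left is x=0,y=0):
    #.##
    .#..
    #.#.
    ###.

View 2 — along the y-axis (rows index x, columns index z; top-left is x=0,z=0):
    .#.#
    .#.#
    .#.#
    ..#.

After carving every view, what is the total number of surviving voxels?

15 voxels

initial block: 4^3 = 64
step 1: project along z, AND mask (9/16) → |grid| = 36
step 2: project along y, AND mask (7/16) → |grid| = 15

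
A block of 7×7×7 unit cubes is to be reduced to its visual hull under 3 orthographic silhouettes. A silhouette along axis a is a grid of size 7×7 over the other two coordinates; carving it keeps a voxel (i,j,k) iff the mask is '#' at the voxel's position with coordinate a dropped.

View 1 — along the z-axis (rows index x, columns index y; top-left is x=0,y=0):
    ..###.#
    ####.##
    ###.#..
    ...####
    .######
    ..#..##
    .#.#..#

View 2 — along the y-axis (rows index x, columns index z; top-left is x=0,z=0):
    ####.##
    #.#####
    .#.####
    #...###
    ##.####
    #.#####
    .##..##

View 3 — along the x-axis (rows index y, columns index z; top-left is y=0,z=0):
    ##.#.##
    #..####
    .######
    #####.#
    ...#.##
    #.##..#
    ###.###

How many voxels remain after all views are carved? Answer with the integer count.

|visual hull| = 122

start: 7×7×7 = 343 voxels
[1] z-view keeps 30 columns → grid now 210
[2] y-view keeps 37 columns → grid now 162
[3] x-view keeps 35 columns → grid now 122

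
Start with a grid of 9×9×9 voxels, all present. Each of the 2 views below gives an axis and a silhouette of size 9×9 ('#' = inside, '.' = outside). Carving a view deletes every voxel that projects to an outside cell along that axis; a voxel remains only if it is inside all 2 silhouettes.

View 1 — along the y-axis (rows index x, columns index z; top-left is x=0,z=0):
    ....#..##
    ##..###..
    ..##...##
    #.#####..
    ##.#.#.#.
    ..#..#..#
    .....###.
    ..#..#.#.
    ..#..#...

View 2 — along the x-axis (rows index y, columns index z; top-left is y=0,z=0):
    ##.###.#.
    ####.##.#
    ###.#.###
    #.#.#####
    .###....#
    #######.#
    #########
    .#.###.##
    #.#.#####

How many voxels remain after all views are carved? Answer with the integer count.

remaining voxels: 230

initial block: 9^3 = 729
  1. axis=1 (XZ plane), |mask|=34  ⇒  voxels=306
  2. axis=0 (YZ plane), |mask|=61  ⇒  voxels=230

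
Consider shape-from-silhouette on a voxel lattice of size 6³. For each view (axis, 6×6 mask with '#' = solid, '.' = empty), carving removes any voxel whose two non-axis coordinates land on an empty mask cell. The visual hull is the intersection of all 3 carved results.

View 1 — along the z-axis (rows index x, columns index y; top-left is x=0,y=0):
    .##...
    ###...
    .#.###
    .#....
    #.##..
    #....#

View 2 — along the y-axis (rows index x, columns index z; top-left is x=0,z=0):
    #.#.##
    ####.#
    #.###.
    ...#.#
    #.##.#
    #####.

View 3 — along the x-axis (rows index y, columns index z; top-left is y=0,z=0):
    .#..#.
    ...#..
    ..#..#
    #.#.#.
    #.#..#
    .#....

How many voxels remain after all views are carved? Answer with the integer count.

remaining voxels: 20

initial block: 6^3 = 216
step 1: project along z, AND mask (15/36) → |grid| = 90
step 2: project along y, AND mask (24/36) → |grid| = 63
step 3: project along x, AND mask (12/36) → |grid| = 20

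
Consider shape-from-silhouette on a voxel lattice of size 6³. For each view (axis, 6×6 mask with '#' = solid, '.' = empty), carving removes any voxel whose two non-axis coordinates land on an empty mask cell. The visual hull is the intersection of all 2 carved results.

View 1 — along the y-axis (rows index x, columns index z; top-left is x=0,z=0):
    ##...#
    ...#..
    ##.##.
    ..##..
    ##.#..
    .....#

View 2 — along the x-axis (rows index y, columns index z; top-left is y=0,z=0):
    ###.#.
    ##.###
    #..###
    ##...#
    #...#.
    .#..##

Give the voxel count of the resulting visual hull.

before carving: 216 voxels (6×6×6)
[1] y-view keeps 14 columns → grid now 84
[2] x-view keeps 21 columns → grid now 49

remaining voxels: 49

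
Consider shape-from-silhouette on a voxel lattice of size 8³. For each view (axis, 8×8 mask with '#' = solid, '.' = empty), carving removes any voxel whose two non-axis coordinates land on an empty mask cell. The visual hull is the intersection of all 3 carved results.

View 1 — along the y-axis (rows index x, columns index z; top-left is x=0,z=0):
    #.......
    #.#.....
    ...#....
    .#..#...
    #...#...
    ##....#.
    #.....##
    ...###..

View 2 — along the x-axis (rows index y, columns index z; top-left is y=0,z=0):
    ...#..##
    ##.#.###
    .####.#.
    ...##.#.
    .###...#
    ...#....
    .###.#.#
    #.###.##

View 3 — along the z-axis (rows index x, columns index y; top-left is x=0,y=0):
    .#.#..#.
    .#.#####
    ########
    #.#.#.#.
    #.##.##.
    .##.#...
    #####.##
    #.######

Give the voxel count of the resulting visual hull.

voxel count = 49

start: 8×8×8 = 512 voxels
[1] y-view keeps 17 columns → grid now 136
[2] x-view keeps 33 columns → grid now 64
[3] z-view keeps 43 columns → grid now 49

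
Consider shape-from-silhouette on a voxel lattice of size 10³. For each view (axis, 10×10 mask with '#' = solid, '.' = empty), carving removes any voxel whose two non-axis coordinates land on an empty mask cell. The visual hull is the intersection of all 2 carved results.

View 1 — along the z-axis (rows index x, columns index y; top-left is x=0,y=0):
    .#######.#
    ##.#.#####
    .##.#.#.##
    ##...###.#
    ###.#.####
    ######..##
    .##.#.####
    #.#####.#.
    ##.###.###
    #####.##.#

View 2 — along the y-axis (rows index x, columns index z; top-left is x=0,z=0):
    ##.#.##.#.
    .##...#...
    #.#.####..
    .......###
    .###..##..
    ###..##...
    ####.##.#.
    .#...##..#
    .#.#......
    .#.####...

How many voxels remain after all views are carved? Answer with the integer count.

voxel count = 339

before carving: 1000 voxels (10×10×10)
after view 1 [z-axis, 74 of 100 cells solid] → remaining = 740
after view 2 [y-axis, 46 of 100 cells solid] → remaining = 339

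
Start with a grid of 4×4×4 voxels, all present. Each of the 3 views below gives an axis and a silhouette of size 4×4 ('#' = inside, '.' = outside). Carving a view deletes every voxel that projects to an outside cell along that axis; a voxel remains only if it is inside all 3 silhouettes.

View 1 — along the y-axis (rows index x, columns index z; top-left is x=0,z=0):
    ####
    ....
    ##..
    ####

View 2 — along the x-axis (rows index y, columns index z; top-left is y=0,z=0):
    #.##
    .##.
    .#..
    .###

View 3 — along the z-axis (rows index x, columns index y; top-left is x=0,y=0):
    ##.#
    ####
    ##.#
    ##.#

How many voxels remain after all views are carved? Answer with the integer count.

19 voxels

before carving: 64 voxels (4×4×4)
  1. axis=1 (XZ plane), |mask|=10  ⇒  voxels=40
  2. axis=0 (YZ plane), |mask|=9  ⇒  voxels=22
  3. axis=2 (XY plane), |mask|=13  ⇒  voxels=19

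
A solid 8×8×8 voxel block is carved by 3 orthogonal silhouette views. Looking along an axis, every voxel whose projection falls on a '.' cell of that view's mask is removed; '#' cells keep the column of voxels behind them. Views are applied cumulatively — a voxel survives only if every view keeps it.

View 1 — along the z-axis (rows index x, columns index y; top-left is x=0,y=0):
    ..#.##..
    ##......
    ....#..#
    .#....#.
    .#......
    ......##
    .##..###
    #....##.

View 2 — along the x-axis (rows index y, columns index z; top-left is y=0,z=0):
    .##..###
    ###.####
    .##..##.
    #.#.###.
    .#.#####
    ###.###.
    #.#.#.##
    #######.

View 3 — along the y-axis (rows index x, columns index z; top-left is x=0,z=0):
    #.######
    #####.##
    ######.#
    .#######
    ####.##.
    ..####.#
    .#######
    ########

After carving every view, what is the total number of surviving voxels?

voxel count = 97

full grid |V| = 512
step 1: project along z, AND mask (20/64) → |grid| = 160
step 2: project along x, AND mask (45/64) → |grid| = 117
step 3: project along y, AND mask (54/64) → |grid| = 97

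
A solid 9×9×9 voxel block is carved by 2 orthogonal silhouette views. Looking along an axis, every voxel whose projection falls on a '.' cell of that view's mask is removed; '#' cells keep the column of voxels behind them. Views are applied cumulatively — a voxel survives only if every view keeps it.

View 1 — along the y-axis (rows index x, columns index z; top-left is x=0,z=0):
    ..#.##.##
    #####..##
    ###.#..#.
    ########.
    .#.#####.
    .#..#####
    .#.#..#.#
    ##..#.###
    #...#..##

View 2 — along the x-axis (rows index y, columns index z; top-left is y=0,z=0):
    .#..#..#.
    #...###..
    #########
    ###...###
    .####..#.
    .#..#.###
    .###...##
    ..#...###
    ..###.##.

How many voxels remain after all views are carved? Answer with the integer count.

remaining voxels: 277

before carving: 729 voxels (9×9×9)
[1] y-view keeps 51 columns → grid now 459
[2] x-view keeps 46 columns → grid now 277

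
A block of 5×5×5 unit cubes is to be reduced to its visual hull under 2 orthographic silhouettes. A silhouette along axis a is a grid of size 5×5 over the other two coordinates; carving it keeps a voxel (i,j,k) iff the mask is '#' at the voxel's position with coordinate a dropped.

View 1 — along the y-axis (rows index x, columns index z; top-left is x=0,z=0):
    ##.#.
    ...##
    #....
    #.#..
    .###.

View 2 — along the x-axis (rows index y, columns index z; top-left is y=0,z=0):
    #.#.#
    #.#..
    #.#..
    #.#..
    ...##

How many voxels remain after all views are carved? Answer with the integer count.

remaining voxels: 25

initial block: 5^3 = 125
V1 y: intersect with XZ mask (11 set) -- 55 left
V2 x: intersect with YZ mask (11 set) -- 25 left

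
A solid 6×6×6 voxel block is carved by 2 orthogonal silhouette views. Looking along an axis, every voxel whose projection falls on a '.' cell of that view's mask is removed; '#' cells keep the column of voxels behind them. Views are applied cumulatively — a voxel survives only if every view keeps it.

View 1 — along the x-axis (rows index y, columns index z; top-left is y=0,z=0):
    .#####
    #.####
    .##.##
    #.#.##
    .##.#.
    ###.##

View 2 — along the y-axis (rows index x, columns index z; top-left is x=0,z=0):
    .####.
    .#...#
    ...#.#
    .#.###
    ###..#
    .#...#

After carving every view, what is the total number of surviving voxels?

78 voxels

initial block: 6^3 = 216
step 1: project along x, AND mask (26/36) → |grid| = 156
step 2: project along y, AND mask (18/36) → |grid| = 78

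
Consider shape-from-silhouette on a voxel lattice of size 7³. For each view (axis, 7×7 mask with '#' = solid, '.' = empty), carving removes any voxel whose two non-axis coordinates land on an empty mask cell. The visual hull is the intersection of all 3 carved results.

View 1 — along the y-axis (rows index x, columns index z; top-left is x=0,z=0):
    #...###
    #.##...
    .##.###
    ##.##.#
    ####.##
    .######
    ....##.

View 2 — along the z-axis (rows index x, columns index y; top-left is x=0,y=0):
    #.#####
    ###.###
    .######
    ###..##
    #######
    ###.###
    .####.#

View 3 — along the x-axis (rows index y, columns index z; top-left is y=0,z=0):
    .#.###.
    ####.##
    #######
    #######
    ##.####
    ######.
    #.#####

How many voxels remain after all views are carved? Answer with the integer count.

|visual hull| = 157

start: 7×7×7 = 343 voxels
V1 y: intersect with XZ mask (31 set) -- 217 left
V2 z: intersect with XY mask (41 set) -- 185 left
V3 x: intersect with YZ mask (42 set) -- 157 left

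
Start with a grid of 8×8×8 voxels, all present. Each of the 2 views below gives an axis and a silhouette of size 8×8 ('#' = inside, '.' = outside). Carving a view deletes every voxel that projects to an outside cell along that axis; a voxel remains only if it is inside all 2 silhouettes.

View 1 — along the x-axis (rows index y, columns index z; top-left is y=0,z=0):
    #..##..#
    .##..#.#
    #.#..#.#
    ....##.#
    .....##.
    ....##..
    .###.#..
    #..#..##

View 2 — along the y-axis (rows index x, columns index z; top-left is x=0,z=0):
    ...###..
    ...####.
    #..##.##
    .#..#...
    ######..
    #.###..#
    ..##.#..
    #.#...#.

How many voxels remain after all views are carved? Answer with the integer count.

remaining voxels: 104

full grid |V| = 512
after view 1 [x-axis, 27 of 64 cells solid] → remaining = 216
after view 2 [y-axis, 31 of 64 cells solid] → remaining = 104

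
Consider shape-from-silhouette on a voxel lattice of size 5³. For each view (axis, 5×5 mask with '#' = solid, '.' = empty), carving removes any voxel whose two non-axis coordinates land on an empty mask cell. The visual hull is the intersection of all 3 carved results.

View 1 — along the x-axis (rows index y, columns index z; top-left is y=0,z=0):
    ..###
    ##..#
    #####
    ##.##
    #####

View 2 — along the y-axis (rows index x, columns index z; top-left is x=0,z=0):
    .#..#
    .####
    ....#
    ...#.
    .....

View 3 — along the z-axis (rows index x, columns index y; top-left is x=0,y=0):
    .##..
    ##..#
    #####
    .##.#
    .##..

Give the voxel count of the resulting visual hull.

initial block: 5^3 = 125
carve view 1 (along x, YZ-mask fill 20/25): 100 voxels remain
carve view 2 (along y, XZ-mask fill 8/25): 34 voxels remain
carve view 3 (along z, XY-mask fill 15/25): 20 voxels remain

remaining voxels: 20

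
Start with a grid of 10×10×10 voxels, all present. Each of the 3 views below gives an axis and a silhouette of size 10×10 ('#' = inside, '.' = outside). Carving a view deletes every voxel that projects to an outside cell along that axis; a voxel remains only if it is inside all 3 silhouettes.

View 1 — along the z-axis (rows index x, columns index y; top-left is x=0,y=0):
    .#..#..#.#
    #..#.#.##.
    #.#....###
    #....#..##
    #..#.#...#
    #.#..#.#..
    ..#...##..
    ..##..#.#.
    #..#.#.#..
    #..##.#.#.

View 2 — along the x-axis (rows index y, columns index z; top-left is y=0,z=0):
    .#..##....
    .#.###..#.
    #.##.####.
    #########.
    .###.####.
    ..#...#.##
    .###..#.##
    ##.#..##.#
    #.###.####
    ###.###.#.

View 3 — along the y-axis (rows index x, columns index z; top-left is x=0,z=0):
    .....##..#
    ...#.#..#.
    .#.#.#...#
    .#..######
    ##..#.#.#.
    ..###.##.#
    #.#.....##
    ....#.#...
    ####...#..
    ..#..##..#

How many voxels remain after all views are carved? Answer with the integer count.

|visual hull| = 106

start: 10×10×10 = 1000 voxels
[1] z-view keeps 42 columns → grid now 420
[2] x-view keeps 62 columns → grid now 255
[3] y-view keeps 43 columns → grid now 106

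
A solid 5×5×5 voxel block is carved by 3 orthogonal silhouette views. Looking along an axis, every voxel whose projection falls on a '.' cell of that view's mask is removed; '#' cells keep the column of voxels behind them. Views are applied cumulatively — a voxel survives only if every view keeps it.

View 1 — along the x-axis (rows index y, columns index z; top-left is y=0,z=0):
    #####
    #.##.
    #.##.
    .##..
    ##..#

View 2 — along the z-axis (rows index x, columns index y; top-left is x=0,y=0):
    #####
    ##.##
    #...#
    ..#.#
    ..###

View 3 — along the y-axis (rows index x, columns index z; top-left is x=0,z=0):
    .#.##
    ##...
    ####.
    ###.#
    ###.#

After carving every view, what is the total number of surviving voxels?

start: 5×5×5 = 125 voxels
  1. axis=0 (YZ plane), |mask|=16  ⇒  voxels=80
  2. axis=2 (XY plane), |mask|=16  ⇒  voxels=51
  3. axis=1 (XZ plane), |mask|=17  ⇒  voxels=32

voxel count = 32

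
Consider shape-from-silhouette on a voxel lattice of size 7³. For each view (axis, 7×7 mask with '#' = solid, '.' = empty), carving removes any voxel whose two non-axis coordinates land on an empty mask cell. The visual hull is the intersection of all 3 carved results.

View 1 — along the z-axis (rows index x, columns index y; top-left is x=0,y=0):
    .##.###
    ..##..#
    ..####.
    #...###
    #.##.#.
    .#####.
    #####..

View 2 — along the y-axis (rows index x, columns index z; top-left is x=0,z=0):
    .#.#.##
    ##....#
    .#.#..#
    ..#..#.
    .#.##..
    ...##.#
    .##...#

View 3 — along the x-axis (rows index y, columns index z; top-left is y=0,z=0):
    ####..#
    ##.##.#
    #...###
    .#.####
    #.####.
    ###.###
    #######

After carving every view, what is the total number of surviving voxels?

voxel count = 64

before carving: 343 voxels (7×7×7)
V1 z: intersect with XY mask (30 set) -- 210 left
V2 y: intersect with XZ mask (21 set) -- 91 left
V3 x: intersect with YZ mask (37 set) -- 64 left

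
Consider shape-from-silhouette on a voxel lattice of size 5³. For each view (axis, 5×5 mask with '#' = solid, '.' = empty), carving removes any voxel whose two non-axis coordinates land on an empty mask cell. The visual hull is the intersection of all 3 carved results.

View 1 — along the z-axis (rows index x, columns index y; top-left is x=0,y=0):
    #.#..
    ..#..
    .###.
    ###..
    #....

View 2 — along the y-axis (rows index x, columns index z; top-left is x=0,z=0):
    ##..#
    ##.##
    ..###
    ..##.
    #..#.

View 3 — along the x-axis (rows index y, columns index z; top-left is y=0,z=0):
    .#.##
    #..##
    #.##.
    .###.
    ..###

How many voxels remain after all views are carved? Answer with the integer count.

initial block: 5^3 = 125
[1] z-view keeps 10 columns → grid now 50
[2] y-view keeps 14 columns → grid now 27
[3] x-view keeps 15 columns → grid now 16

remaining voxels: 16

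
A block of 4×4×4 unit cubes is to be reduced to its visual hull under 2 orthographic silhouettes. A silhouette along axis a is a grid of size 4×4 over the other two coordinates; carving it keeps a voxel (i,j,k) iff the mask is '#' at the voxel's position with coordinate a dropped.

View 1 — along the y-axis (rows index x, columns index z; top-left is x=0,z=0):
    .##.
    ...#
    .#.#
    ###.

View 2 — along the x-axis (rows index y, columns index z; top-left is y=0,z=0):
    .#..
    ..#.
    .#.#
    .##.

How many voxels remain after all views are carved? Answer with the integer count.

start: 4×4×4 = 64 voxels
carve view 1 (along y, XZ-mask fill 8/16): 32 voxels remain
carve view 2 (along x, YZ-mask fill 6/16): 15 voxels remain

voxel count = 15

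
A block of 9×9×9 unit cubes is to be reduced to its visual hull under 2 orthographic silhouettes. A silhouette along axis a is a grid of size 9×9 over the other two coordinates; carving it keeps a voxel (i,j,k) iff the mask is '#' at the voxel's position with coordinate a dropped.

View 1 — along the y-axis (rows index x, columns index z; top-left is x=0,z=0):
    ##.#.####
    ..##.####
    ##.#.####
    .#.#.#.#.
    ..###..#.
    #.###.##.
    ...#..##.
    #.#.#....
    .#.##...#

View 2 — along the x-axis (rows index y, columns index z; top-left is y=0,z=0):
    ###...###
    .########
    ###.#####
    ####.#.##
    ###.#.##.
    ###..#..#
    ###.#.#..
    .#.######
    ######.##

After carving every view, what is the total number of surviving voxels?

remaining voxels: 283

full grid |V| = 729
[1] y-view keeps 44 columns → grid now 396
[2] x-view keeps 60 columns → grid now 283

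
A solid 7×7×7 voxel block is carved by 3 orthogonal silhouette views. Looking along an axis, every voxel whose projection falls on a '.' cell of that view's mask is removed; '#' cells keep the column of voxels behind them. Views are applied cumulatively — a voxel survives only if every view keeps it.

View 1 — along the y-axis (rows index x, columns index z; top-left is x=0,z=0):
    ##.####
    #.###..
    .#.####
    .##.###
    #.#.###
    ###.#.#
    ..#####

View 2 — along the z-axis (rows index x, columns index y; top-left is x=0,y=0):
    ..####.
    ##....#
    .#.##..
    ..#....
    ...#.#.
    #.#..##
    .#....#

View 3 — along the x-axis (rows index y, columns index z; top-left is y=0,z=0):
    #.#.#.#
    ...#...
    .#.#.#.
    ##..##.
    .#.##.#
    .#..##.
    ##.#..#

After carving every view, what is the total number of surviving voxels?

48 voxels

full grid |V| = 343
after view 1 [y-axis, 35 of 49 cells solid] → remaining = 245
after view 2 [z-axis, 19 of 49 cells solid] → remaining = 96
after view 3 [x-axis, 23 of 49 cells solid] → remaining = 48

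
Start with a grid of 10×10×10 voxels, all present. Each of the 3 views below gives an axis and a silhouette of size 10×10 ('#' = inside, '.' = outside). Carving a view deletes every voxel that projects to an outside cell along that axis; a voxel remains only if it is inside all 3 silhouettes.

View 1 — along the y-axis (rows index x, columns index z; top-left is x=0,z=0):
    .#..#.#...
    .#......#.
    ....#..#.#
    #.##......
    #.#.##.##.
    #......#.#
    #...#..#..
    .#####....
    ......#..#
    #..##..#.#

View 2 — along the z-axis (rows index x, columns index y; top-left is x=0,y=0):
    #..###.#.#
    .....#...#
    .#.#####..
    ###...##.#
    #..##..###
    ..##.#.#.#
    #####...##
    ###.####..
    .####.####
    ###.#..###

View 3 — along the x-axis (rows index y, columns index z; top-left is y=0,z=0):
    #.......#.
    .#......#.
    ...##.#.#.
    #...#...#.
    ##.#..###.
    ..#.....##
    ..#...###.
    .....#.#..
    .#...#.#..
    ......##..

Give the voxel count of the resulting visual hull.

before carving: 1000 voxels (10×10×10)
V1 y: intersect with XZ mask (35 set) -- 350 left
V2 z: intersect with XY mask (60 set) -- 216 left
V3 x: intersect with YZ mask (31 set) -- 59 left

|visual hull| = 59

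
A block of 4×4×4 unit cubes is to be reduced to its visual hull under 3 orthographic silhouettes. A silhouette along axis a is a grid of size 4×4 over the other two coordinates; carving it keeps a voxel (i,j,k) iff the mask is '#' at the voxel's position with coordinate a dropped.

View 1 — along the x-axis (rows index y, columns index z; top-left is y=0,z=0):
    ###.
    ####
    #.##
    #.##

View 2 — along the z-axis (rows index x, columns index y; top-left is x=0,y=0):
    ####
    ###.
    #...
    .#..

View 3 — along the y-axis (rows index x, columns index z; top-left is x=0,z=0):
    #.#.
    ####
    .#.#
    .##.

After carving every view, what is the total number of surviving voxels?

before carving: 64 voxels (4×4×4)
carve view 1 (along x, YZ-mask fill 13/16): 52 voxels remain
carve view 2 (along z, XY-mask fill 9/16): 30 voxels remain
carve view 3 (along y, XZ-mask fill 10/16): 21 voxels remain

voxel count = 21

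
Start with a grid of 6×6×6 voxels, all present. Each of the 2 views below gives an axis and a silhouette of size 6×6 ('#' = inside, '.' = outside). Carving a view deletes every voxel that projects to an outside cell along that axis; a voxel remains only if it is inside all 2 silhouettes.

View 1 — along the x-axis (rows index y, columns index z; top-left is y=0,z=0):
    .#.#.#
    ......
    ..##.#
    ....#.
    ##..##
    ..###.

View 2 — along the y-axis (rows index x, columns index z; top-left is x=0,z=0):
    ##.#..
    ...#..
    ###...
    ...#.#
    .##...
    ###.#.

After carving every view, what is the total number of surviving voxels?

|visual hull| = 32

initial block: 6^3 = 216
[1] x-view keeps 14 columns → grid now 84
[2] y-view keeps 15 columns → grid now 32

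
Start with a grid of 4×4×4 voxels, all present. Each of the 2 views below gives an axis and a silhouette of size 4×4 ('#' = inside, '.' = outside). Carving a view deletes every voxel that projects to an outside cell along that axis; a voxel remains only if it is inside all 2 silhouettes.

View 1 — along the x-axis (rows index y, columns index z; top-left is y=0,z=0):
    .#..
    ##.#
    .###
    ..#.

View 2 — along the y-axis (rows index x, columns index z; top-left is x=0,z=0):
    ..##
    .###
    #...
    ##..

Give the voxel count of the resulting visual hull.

voxel count = 16

full grid |V| = 64
  1. axis=0 (YZ plane), |mask|=8  ⇒  voxels=32
  2. axis=1 (XZ plane), |mask|=8  ⇒  voxels=16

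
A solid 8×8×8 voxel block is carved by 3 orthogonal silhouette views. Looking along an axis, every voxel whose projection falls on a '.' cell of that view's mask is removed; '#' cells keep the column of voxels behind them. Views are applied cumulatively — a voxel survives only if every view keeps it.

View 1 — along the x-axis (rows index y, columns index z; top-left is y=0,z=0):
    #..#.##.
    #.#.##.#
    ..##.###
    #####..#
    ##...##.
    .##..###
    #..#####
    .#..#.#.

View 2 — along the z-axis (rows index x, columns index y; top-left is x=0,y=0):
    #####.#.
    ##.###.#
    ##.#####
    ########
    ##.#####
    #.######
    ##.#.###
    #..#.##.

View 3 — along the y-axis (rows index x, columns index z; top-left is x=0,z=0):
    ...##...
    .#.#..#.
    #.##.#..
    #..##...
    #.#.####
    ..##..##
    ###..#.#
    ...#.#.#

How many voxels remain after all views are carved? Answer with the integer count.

full grid |V| = 512
step 1: project along x, AND mask (38/64) → |grid| = 304
step 2: project along z, AND mask (51/64) → |grid| = 244
step 3: project along y, AND mask (30/64) → |grid| = 116

116 voxels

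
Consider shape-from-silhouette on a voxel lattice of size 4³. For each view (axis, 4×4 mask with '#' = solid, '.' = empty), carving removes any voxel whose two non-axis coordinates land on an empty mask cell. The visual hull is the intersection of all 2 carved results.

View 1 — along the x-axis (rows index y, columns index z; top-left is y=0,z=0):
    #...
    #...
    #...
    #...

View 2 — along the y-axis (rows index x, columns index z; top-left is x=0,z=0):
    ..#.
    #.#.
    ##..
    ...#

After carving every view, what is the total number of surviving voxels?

8 voxels

initial block: 4^3 = 64
step 1: project along x, AND mask (4/16) → |grid| = 16
step 2: project along y, AND mask (6/16) → |grid| = 8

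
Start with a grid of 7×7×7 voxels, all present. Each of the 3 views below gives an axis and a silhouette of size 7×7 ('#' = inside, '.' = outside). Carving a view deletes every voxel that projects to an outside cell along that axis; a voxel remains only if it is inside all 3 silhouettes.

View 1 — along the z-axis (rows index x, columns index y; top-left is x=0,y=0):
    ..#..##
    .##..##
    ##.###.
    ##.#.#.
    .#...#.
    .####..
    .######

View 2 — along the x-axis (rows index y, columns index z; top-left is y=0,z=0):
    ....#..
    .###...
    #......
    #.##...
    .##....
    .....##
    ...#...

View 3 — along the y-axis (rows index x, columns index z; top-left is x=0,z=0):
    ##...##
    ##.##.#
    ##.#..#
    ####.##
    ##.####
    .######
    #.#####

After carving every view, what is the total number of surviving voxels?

remaining voxels: 43

initial block: 7^3 = 343
  1. axis=2 (XY plane), |mask|=28  ⇒  voxels=196
  2. axis=0 (YZ plane), |mask|=13  ⇒  voxels=57
  3. axis=1 (XZ plane), |mask|=37  ⇒  voxels=43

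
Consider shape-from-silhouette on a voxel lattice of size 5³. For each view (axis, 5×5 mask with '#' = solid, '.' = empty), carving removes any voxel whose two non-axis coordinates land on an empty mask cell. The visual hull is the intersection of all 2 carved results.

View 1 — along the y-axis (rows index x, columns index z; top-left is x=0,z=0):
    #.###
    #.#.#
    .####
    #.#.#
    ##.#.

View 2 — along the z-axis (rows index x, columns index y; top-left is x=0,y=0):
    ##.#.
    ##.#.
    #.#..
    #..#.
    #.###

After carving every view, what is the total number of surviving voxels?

voxel count = 47

before carving: 125 voxels (5×5×5)
step 1: project along y, AND mask (17/25) → |grid| = 85
step 2: project along z, AND mask (14/25) → |grid| = 47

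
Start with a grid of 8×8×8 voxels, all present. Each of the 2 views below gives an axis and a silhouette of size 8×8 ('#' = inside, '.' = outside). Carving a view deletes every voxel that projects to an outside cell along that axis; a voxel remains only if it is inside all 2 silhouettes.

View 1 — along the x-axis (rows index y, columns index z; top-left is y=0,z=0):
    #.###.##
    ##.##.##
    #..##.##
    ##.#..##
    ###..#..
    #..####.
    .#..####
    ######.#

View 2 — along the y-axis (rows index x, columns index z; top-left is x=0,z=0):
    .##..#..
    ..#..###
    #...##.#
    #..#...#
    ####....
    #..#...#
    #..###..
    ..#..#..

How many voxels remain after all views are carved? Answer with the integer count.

before carving: 512 voxels (8×8×8)
carve view 1 (along x, YZ-mask fill 43/64): 344 voxels remain
carve view 2 (along y, XZ-mask fill 27/64): 143 voxels remain

143 voxels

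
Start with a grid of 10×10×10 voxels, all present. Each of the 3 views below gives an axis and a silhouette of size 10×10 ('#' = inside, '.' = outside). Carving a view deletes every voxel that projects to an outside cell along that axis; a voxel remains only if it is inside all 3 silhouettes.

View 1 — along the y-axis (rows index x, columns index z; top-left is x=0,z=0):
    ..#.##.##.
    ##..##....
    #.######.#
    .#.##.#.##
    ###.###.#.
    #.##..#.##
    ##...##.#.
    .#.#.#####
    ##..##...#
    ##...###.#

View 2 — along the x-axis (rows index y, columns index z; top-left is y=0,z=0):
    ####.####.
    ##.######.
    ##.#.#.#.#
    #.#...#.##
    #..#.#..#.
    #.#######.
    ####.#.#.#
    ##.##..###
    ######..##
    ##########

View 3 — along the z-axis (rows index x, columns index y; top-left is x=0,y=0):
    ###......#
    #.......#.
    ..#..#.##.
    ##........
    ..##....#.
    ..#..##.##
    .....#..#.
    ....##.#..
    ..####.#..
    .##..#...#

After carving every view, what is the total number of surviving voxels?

start: 10×10×10 = 1000 voxels
V1 y: intersect with XZ mask (59 set) -- 590 left
V2 x: intersect with YZ mask (71 set) -- 420 left
V3 z: intersect with XY mask (34 set) -- 146 left

voxel count = 146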